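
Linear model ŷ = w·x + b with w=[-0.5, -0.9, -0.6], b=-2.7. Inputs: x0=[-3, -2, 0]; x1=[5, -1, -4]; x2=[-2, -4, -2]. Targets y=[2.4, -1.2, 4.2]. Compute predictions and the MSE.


ŷ0 = (-0.5)·(-3) + (-0.9)·(-2) + (-0.6)·(0) - 2.7 = 0.6
ŷ1 = (-0.5)·(5) + (-0.9)·(-1) + (-0.6)·(-4) - 2.7 = -1.9
ŷ2 = (-0.5)·(-2) + (-0.9)·(-4) + (-0.6)·(-2) - 2.7 = 3.1
errors² = [3.24, 0.49, 1.21]
MSE = 4.9400/3 = 1.6467

1.6467


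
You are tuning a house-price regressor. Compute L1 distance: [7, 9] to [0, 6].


d = |7-0| + |9-6|
  = 7 + 3
  = 10

10


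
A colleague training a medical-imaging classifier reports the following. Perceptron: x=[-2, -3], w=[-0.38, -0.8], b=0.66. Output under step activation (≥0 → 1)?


z = (-2)·(-0.38) + (-3)·(-0.8) + 0.66
  = 3.82
step(z) = 1 (z≥0)

1


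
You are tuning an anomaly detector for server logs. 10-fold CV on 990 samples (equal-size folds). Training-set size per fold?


Fold size = 990/10 = 99
Training per fold = 990 - 99 = 891

891


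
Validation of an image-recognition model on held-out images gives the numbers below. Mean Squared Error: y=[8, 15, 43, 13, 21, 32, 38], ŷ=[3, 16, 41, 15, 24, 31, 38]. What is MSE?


Squared errors: (8-3)²=25, (15-16)²=1, (43-41)²=4, (13-15)²=4, (21-24)²=9, (32-31)²=1, (38-38)²=0
Sum = 44
MSE = 44/7 = 44/7

44/7


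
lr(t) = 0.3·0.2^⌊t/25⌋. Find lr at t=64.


n_drops = ⌊64/25⌋ = 2
lr = 0.3·0.2^2 = 0.3·0.04 = 0.012

0.012


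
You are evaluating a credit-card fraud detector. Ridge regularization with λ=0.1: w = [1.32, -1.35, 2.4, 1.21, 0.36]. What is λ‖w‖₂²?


‖w‖₂² = (1.32)² + (-1.35)² + (2.4)² + (1.21)² + (0.36)²
     = 1.7424 + 1.8225 + 5.76 + 1.4641 + 0.1296
     = 10.9186
λ·‖w‖₂² = 0.1·10.9186 = 1.09186

1.09186


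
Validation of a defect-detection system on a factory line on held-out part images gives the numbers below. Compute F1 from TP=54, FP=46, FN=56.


Precision = 54/100 = 0.54
Recall = 54/110 = 0.4909
F1 = 2·P·R/(P+R) = 2·TP/(2·TP+FP+FN) = 108/(108+46+56) = 108/210 = 0.5143

0.5143


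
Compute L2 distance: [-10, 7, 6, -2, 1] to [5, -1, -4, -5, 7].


d = √((-10-5)² + (7+ 1)² + (6+ 4)² + (-2+ 5)² + (1-7)²)
  = √(225 + 64 + 100 + 9 + 36)
  = √434 = 20.8327

20.8327


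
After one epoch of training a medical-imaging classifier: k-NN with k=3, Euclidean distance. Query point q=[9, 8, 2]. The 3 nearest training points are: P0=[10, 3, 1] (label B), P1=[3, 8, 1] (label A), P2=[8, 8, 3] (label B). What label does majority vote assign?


d(q,P0) = 5.1962  (label B)
d(q,P1) = 6.0828  (label A)
d(q,P2) = 1.4142  (label B)
Votes: A=1, B=2
Majority → B

B


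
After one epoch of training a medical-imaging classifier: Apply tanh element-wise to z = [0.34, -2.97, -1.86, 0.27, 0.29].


tanh(0.34) = 0.3275
tanh(-2.97) = -0.9947
tanh(-1.86) = -0.9527
tanh(0.27) = 0.2636
tanh(0.29) = 0.2821
result = [0.3275, -0.9947, -0.9527, 0.2636, 0.2821]

[0.3275, -0.9947, -0.9527, 0.2636, 0.2821]


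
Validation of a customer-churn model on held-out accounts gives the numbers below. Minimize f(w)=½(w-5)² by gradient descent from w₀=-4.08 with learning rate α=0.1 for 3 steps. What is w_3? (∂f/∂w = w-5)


step 1: grad = -4.08-5 = -9.08; w = -4.08 - 0.1·(-9.08) = -3.172
step 2: grad = -3.172-5 = -8.172; w = -3.172 - 0.1·(-8.172) = -2.3548
step 3: grad = -2.3548-5 = -7.3548; w = -2.3548 - 0.1·(-7.3548) = -1.61932

-1.61932


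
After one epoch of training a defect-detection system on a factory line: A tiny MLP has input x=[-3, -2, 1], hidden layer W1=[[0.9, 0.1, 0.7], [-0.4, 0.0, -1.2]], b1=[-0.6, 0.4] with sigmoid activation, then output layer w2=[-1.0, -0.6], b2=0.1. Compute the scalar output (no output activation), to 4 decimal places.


z1[0] = (0.9)·(-3) + (0.1)·(-2) + (0.7)·(1) - 0.6 = -2.8
z1[1] = (-0.4)·(-3) + (0.0)·(-2) + (-1.2)·(1) + 0.4 = 0.4
h = sigmoid(z1) = [0.0573, 0.5987]
output = (-1.0)·(0.0573) + (-0.6)·(0.5987) + 0.1 = -0.3165

-0.3165


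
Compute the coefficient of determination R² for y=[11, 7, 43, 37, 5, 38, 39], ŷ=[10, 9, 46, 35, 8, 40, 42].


ȳ = 25.7143
SS_res = Σ(y-ŷ)² = 40
SS_tot = Σ(y-ȳ)² = 1749.43
R² = 1 - SS_res/SS_tot = 1 - 0.0229 = 0.9771

0.9771


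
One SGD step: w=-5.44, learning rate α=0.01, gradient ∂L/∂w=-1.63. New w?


w_new = w - α·∇
= -5.44 - 0.01·-1.63
= -5.44 + 0.0163
= -5.4237

-5.4237


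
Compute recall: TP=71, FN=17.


Recall = TP/(TP+FN)
= 71/(71+17)
= 71/88 = 80.68%

80.68%


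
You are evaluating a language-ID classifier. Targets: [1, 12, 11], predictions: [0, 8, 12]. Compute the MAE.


Absolute errors: |1-0|=1, |12-8|=4, |11-12|=1
Sum = 6
MAE = 6/3 = 2

2


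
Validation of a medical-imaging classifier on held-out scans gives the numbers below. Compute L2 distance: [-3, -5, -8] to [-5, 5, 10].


d = √((-3+ 5)² + (-5-5)² + (-8-10)²)
  = √(4 + 100 + 324)
  = √428 = 20.6882

20.6882


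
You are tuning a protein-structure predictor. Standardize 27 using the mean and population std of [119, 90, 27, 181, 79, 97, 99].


μ = 98.8571, σ = 42.7499
z = (27 - 98.8571)/42.7499 = -1.6809

-1.6809


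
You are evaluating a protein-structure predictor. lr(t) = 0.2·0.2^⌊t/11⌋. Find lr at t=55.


n_drops = ⌊55/11⌋ = 5
lr = 0.2·0.2^5 = 0.2·0.00032 = 0.000064

0.000064


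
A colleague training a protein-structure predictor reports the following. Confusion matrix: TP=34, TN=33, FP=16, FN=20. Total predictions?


Total = TP + TN + FP + FN
= 34 + 33 + 16 + 20
= 103
(Predicted positive: 50, predicted negative: 53)

103


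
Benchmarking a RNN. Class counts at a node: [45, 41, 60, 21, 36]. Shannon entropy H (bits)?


Probabilities: [45/203, 41/203, 60/203, 21/203, 36/203] ≈ [0.2217, 0.202, 0.2956, 0.1034, 0.1773]
H = -((45/203)·log₂(45/203) + (41/203)·log₂(41/203) + (60/203)·log₂(60/203) + (21/203)·log₂(21/203) + (36/203)·log₂(36/203))
  = 2.2488 bits

2.2488 bits


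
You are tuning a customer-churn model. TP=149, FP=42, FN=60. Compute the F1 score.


Precision = 149/191 = 0.7801
Recall = 149/209 = 0.7129
F1 = 2·P·R/(P+R) = 2·TP/(2·TP+FP+FN) = 298/(298+42+60) = 298/400 = 0.745

0.745


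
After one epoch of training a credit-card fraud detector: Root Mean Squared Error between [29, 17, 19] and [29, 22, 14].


MSE = 50/3 = 16.6667
RMSE = √(50/3) = 4.0825

4.0825


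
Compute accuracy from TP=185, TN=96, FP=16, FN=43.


Accuracy = (TP+TN)/(TP+TN+FP+FN)
= (185+96)/(340)
= 281/340 = 82.65%

82.65%


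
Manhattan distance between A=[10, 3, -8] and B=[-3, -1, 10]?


d = |10+ 3| + |3+ 1| + |-8-10|
  = 13 + 4 + 18
  = 35

35


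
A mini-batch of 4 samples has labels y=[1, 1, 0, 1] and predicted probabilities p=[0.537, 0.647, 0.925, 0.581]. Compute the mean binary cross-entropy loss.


L[0] = -ln(0.537) = 0.6218
L[1] = -ln(0.647) = 0.4354
L[2] = -ln(1-0.925) = -ln(0.075) = 2.5903
L[3] = -ln(0.581) = 0.543
mean = (0.6218 + 0.4354 + 2.5903 + 0.543)/4 = 1.0476

1.0476


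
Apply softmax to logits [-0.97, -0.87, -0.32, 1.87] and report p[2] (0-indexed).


Exponentials: e^-0.97=0.3791, e^-0.87=0.419, e^-0.32=0.7261, e^1.87=6.4883
Sum = 8.0125
Softmax = [0.0473, 0.0523, 0.0906, 0.8098]
p[2] = 0.7261/8.0125 = 0.0906

0.0906


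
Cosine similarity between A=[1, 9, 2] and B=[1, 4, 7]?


A·B = 1·1 + 9·4 + 2·7 = 51
‖A‖ = √86 = 9.2736, ‖B‖ = √66 = 8.124
cos = 51/(√86·√66) = 51/√5676 = 0.6769

0.6769


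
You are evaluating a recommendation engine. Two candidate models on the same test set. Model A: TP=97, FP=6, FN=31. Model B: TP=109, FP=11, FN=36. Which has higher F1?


Model A: P=97/103=0.9417, R=97/128=0.7578, F1=2PR/(P+R)=2TP/(2TP+FP+FN)=194/231=0.8398
Model B: P=109/120=0.9083, R=109/145=0.7517, F1=2PR/(P+R)=2TP/(2TP+FP+FN)=218/265=0.8226
0.8398 > 0.8226 → Model A

Model A


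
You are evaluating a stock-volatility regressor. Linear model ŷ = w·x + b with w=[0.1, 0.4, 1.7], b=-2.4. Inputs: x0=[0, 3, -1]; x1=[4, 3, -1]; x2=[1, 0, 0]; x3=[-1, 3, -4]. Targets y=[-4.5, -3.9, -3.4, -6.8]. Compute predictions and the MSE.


ŷ0 = (0.1)·(0) + (0.4)·(3) + (1.7)·(-1) - 2.4 = -2.9
ŷ1 = (0.1)·(4) + (0.4)·(3) + (1.7)·(-1) - 2.4 = -2.5
ŷ2 = (0.1)·(1) + (0.4)·(0) + (1.7)·(0) - 2.4 = -2.3
ŷ3 = (0.1)·(-1) + (0.4)·(3) + (1.7)·(-4) - 2.4 = -8.1
errors² = [2.56, 1.96, 1.21, 1.69]
MSE = 7.4200/4 = 1.855

1.855


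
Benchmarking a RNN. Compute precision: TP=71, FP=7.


Precision = TP/(TP+FP)
= 71/(71+7)
= 71/78 = 91.03%

91.03%


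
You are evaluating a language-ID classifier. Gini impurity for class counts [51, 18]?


Probabilities: [51/69, 18/69] ≈ [0.7391, 0.2609]
Σpᵢ² = (2601 + 324)/69² = 2925/4761
Gini = 1 - Σpᵢ² = 1 - 2925/4761 = 0.3856

0.3856


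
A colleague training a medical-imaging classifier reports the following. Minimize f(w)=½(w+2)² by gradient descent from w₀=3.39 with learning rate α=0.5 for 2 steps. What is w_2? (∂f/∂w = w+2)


step 1: grad = 3.39+2 = 5.39; w = 3.39 - 0.5·(5.39) = 0.695
step 2: grad = 0.695+2 = 2.695; w = 0.695 - 0.5·(2.695) = -0.6525

-0.6525


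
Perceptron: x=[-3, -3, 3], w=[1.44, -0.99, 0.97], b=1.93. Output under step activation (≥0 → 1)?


z = (-3)·(1.44) + (-3)·(-0.99) + (3)·(0.97) + 1.93
  = 3.49
step(z) = 1 (z≥0)

1


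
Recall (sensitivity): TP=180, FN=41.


Recall = TP/(TP+FN)
= 180/(180+41)
= 180/221 = 81.45%

81.45%


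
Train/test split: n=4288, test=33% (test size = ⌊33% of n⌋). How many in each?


Test = ⌊4288·33/100⌋ = 1415
Train = 4288 - 1415 = 2873

Train: 2873, Test: 1415


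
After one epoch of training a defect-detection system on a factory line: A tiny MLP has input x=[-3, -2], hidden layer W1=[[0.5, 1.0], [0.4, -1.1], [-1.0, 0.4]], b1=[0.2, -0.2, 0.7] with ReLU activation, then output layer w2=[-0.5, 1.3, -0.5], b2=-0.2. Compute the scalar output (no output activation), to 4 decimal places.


z1[0] = (0.5)·(-3) + (1.0)·(-2) + 0.2 = -3.3
z1[1] = (0.4)·(-3) + (-1.1)·(-2) - 0.2 = 0.8
z1[2] = (-1.0)·(-3) + (0.4)·(-2) + 0.7 = 2.9
h = ReLU(z1) = [0.0, 0.8, 2.9]
output = (-0.5)·(0.0) + (1.3)·(0.8) + (-0.5)·(2.9) - 0.2 = -0.61

-0.61


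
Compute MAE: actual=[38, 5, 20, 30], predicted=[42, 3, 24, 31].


Absolute errors: |38-42|=4, |5-3|=2, |20-24|=4, |30-31|=1
Sum = 11
MAE = 11/4 = 11/4

11/4


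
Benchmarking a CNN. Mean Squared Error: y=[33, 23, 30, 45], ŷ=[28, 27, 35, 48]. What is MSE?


Squared errors: (33-28)²=25, (23-27)²=16, (30-35)²=25, (45-48)²=9
Sum = 75
MSE = 75/4 = 75/4

75/4


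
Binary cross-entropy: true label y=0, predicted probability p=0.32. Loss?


BCE = -[y·ln(p) + (1-y)·ln(1-p)]
= -0 - 1·ln(1-0.32)
= -ln(0.68) = 0.3857

0.3857


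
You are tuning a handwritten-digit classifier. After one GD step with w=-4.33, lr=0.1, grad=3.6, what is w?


w_new = w - α·∇
= -4.33 - 0.1·3.6
= -4.33 - 0.36
= -4.69

-4.69


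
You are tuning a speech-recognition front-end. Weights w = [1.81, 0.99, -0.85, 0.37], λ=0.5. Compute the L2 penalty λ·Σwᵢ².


‖w‖₂² = (1.81)² + (0.99)² + (-0.85)² + (0.37)²
     = 3.2761 + 0.9801 + 0.7225 + 0.1369
     = 5.1156
λ·‖w‖₂² = 0.5·5.1156 = 2.5578

2.5578


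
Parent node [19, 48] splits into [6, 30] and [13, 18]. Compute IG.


Parent = [19, 48], H_parent = 0.8603
H_left = 0.65 (n=36), H_right = 0.9812 (n=31)
H_children = (36/67)·0.65 + (31/67)·0.9812 = 0.8032
IG = 0.8603 - 0.8032 = 0.0571

0.0571


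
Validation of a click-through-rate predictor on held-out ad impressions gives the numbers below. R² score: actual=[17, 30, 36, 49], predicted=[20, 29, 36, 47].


ȳ = 33
SS_res = Σ(y-ŷ)² = 14
SS_tot = Σ(y-ȳ)² = 530
R² = 1 - SS_res/SS_tot = 1 - 0.0264 = 0.9736

0.9736


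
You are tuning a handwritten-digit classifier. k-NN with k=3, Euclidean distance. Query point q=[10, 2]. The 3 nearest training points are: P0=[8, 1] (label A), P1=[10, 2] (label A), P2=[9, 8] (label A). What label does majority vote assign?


d(q,P0) = 2.2361  (label A)
d(q,P1) = 0.0  (label A)
d(q,P2) = 6.0828  (label A)
Votes: A=3, B=0
Majority → A

A


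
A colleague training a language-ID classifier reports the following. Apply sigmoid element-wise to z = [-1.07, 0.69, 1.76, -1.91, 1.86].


σ(-1.07) = 1/(1+e^1.07) = 0.2554
σ(0.69) = 1/(1+e^-0.69) = 0.666
σ(1.76) = 1/(1+e^-1.76) = 0.8532
σ(-1.91) = 1/(1+e^1.91) = 0.129
σ(1.86) = 1/(1+e^-1.86) = 0.8653
result = [0.2554, 0.666, 0.8532, 0.129, 0.8653]

[0.2554, 0.666, 0.8532, 0.129, 0.8653]


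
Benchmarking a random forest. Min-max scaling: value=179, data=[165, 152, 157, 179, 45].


min=45, max=179
(179-45)/(179-45) = 134/134 = 1.0

1.0


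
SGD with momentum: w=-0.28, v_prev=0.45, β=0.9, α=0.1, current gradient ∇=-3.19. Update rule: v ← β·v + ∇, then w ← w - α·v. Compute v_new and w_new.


v_new = 0.9·0.45 - 3.19 = 0.405 - 3.19 = -2.785
w_new = -0.28 - 0.1·-2.785 = -0.28 + 0.2785 = -0.0015

v_new=-2.785, w_new=-0.0015


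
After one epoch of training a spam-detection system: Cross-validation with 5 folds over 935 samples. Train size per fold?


Fold size = 935/5 = 187
Training per fold = 935 - 187 = 748

748


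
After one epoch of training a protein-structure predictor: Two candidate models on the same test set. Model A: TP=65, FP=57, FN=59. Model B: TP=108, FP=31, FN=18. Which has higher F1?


Model A: P=65/122=0.5328, R=65/124=0.5242, F1=2PR/(P+R)=2TP/(2TP+FP+FN)=130/246=0.5285
Model B: P=108/139=0.777, R=108/126=0.8571, F1=2PR/(P+R)=2TP/(2TP+FP+FN)=216/265=0.8151
0.5285 < 0.8151 → Model B

Model B


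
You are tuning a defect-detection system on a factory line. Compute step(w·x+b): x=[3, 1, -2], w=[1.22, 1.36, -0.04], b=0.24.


z = (3)·(1.22) + (1)·(1.36) + (-2)·(-0.04) + 0.24
  = 5.34
step(z) = 1 (z≥0)

1


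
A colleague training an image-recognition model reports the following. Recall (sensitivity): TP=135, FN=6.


Recall = TP/(TP+FN)
= 135/(135+6)
= 135/141 = 95.74%

95.74%


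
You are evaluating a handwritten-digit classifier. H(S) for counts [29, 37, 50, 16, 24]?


Probabilities: [29/156, 37/156, 50/156, 16/156, 24/156] ≈ [0.1859, 0.2372, 0.3205, 0.1026, 0.1538]
H = -((29/156)·log₂(29/156) + (37/156)·log₂(37/156) + (50/156)·log₂(50/156) + (16/156)·log₂(16/156) + (24/156)·log₂(24/156))
  = 2.2222 bits

2.2222 bits


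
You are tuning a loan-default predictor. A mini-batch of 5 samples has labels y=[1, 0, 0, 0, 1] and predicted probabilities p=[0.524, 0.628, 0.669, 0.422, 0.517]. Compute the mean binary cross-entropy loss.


L[0] = -ln(0.524) = 0.6463
L[1] = -ln(1-0.628) = -ln(0.372) = 0.9889
L[2] = -ln(1-0.669) = -ln(0.331) = 1.1056
L[3] = -ln(1-0.422) = -ln(0.578) = 0.5482
L[4] = -ln(0.517) = 0.6597
mean = (0.6463 + 0.9889 + 1.1056 + 0.5482 + 0.6597)/5 = 0.7897

0.7897


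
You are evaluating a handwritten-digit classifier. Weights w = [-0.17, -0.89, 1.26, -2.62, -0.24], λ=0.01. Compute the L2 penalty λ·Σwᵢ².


‖w‖₂² = (-0.17)² + (-0.89)² + (1.26)² + (-2.62)² + (-0.24)²
     = 0.0289 + 0.7921 + 1.5876 + 6.8644 + 0.0576
     = 9.3306
λ·‖w‖₂² = 0.01·9.3306 = 0.093306

0.093306


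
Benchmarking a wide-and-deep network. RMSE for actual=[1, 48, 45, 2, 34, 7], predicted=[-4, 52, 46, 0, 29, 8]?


MSE = 72/6 = 12
RMSE = √(72/6) = 3.4641

3.4641


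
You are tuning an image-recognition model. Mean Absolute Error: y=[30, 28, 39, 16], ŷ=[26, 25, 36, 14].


Absolute errors: |30-26|=4, |28-25|=3, |39-36|=3, |16-14|=2
Sum = 12
MAE = 12/4 = 3

3


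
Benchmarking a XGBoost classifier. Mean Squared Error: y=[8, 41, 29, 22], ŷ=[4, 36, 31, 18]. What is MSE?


Squared errors: (8-4)²=16, (41-36)²=25, (29-31)²=4, (22-18)²=16
Sum = 61
MSE = 61/4 = 61/4

61/4


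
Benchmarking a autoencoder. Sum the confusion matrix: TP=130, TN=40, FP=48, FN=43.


Total = TP + TN + FP + FN
= 130 + 40 + 48 + 43
= 261
(Predicted positive: 178, predicted negative: 83)

261


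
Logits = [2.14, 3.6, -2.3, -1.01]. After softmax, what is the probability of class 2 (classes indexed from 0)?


Exponentials: e^2.14=8.4994, e^3.6=36.5982, e^-2.3=0.1003, e^-1.01=0.3642
Sum = 45.5621
Softmax = [0.1865, 0.8033, 0.0022, 0.008]
p[2] = 0.1003/45.5621 = 0.0022

0.0022


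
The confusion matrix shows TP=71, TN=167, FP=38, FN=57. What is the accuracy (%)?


Accuracy = (TP+TN)/(TP+TN+FP+FN)
= (71+167)/(333)
= 238/333 = 71.47%

71.47%


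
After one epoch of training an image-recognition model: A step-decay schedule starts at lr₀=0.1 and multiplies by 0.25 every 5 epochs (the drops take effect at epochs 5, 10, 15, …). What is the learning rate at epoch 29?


n_drops = ⌊29/5⌋ = 5
lr = 0.1·0.25^5 = 0.1·0.0009765625 = 0.00009765625

0.00009765625


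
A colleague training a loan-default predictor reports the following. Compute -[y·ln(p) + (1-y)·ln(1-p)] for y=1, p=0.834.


BCE = -[y·ln(p) + (1-y)·ln(1-p)]
= -1·ln(0.834) - 0
= -ln(0.834) = 0.1815

0.1815


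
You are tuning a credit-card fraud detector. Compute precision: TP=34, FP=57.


Precision = TP/(TP+FP)
= 34/(34+57)
= 34/91 = 37.36%

37.36%


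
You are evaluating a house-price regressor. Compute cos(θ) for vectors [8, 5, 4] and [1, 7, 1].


A·B = 8·1 + 5·7 + 4·1 = 47
‖A‖ = √105 = 10.247, ‖B‖ = √51 = 7.1414
cos = 47/(√105·√51) = 47/√5355 = 0.6423

0.6423


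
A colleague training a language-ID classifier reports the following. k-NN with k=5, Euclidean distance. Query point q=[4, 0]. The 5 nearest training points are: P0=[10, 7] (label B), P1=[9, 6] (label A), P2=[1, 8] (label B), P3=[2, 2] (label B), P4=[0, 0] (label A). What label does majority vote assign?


d(q,P0) = 9.2195  (label B)
d(q,P1) = 7.8102  (label A)
d(q,P2) = 8.544  (label B)
d(q,P3) = 2.8284  (label B)
d(q,P4) = 4.0  (label A)
Votes: A=2, B=3
Majority → B

B


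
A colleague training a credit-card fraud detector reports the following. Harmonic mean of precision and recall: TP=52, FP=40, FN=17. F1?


Precision = 52/92 = 0.5652
Recall = 52/69 = 0.7536
F1 = 2·P·R/(P+R) = 2·TP/(2·TP+FP+FN) = 104/(104+40+17) = 104/161 = 0.646

0.646


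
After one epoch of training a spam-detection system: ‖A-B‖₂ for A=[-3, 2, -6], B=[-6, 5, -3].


d = √((-3+ 6)² + (2-5)² + (-6+ 3)²)
  = √(9 + 9 + 9)
  = √27 = 5.1962

5.1962


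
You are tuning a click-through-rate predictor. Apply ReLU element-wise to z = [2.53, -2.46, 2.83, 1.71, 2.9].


ReLU(2.53) = max(0, 2.53) = 2.53
ReLU(-2.46) = max(0, -2.46) = 0.0
ReLU(2.83) = max(0, 2.83) = 2.83
ReLU(1.71) = max(0, 1.71) = 1.71
ReLU(2.9) = max(0, 2.9) = 2.9
result = [2.53, 0.0, 2.83, 1.71, 2.9]

[2.53, 0.0, 2.83, 1.71, 2.9]


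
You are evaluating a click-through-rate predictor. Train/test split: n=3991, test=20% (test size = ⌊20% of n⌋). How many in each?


Test = ⌊3991·20/100⌋ = 798
Train = 3991 - 798 = 3193

Train: 3193, Test: 798


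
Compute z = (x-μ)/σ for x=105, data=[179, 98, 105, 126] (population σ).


μ = 127, σ = 31.7411
z = (105 - 127)/31.7411 = -0.6931

-0.6931


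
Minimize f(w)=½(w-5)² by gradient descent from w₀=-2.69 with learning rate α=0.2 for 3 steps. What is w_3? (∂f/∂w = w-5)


step 1: grad = -2.69-5 = -7.69; w = -2.69 - 0.2·(-7.69) = -1.152
step 2: grad = -1.152-5 = -6.152; w = -1.152 - 0.2·(-6.152) = 0.0784
step 3: grad = 0.0784-5 = -4.9216; w = 0.0784 - 0.2·(-4.9216) = 1.06272

1.06272


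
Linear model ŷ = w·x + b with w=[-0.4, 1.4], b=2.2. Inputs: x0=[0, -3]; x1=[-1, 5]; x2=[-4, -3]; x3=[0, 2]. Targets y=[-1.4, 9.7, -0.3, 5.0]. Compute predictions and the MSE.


ŷ0 = (-0.4)·(0) + (1.4)·(-3) + 2.2 = -2.0
ŷ1 = (-0.4)·(-1) + (1.4)·(5) + 2.2 = 9.6
ŷ2 = (-0.4)·(-4) + (1.4)·(-3) + 2.2 = -0.4
ŷ3 = (-0.4)·(0) + (1.4)·(2) + 2.2 = 5.0
errors² = [0.36, 0.01, 0.01, 0.0]
MSE = 0.3800/4 = 0.095

0.095


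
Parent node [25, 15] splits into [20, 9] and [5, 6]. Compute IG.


Parent = [25, 15], H_parent = 0.9544
H_left = 0.8936 (n=29), H_right = 0.994 (n=11)
H_children = (29/40)·0.8936 + (11/40)·0.994 = 0.9212
IG = 0.9544 - 0.9212 = 0.0332

0.0332


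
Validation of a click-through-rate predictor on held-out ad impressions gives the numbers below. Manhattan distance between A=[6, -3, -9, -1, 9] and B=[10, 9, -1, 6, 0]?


d = |6-10| + |-3-9| + |-9+ 1| + |-1-6| + |9-0|
  = 4 + 12 + 8 + 7 + 9
  = 40

40


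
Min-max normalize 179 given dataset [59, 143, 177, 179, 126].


min=59, max=179
(179-59)/(179-59) = 120/120 = 1.0

1.0


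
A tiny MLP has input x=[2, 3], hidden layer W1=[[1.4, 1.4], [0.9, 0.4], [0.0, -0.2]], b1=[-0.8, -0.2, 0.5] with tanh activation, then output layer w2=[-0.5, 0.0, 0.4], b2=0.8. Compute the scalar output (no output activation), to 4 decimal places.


z1[0] = (1.4)·(2) + (1.4)·(3) - 0.8 = 6.2
z1[1] = (0.9)·(2) + (0.4)·(3) - 0.2 = 2.8
z1[2] = (0.0)·(2) + (-0.2)·(3) + 0.5 = -0.1
h = tanh(z1) = [1.0, 0.9926, -0.0997]
output = (-0.5)·(1.0) + (0.0)·(0.9926) + (0.4)·(-0.0997) + 0.8 = 0.2601

0.2601


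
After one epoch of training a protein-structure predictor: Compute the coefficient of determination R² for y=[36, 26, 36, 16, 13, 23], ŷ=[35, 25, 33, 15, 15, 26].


ȳ = 25
SS_res = Σ(y-ŷ)² = 25
SS_tot = Σ(y-ȳ)² = 472
R² = 1 - SS_res/SS_tot = 1 - 0.053 = 0.947

0.947


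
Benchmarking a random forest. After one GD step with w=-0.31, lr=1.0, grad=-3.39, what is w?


w_new = w - α·∇
= -0.31 - 1.0·-3.39
= -0.31 + 3.39
= 3.08

3.08


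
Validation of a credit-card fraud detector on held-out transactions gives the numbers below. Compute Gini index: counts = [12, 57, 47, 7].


Probabilities: [12/123, 57/123, 47/123, 7/123] ≈ [0.0976, 0.4634, 0.3821, 0.0569]
Σpᵢ² = (144 + 3249 + 2209 + 49)/123² = 5651/15129
Gini = 1 - Σpᵢ² = 1 - 5651/15129 = 0.6265

0.6265


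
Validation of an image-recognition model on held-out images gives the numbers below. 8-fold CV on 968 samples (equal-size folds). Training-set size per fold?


Fold size = 968/8 = 121
Training per fold = 968 - 121 = 847

847


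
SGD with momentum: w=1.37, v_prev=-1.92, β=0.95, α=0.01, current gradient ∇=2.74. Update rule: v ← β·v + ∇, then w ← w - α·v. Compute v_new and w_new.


v_new = 0.95·-1.92 + 2.74 = -1.824 + 2.74 = 0.916
w_new = 1.37 - 0.01·0.916 = 1.37 - 0.00916 = 1.36084

v_new=0.916, w_new=1.36084


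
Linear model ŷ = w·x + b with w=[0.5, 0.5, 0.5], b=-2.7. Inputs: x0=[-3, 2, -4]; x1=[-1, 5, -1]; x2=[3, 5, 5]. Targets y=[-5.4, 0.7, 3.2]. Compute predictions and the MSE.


ŷ0 = (0.5)·(-3) + (0.5)·(2) + (0.5)·(-4) - 2.7 = -5.2
ŷ1 = (0.5)·(-1) + (0.5)·(5) + (0.5)·(-1) - 2.7 = -1.2
ŷ2 = (0.5)·(3) + (0.5)·(5) + (0.5)·(5) - 2.7 = 3.8
errors² = [0.04, 3.61, 0.36]
MSE = 4.0100/3 = 1.3367

1.3367


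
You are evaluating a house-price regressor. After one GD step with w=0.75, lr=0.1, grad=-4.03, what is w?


w_new = w - α·∇
= 0.75 - 0.1·-4.03
= 0.75 + 0.403
= 1.153

1.153


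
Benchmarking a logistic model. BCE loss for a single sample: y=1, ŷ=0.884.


BCE = -[y·ln(p) + (1-y)·ln(1-p)]
= -1·ln(0.884) - 0
= -ln(0.884) = 0.1233

0.1233


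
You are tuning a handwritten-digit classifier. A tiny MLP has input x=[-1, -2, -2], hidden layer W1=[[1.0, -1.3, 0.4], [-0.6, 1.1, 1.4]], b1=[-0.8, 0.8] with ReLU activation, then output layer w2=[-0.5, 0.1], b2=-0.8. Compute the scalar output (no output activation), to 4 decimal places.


z1[0] = (1.0)·(-1) + (-1.3)·(-2) + (0.4)·(-2) - 0.8 = 0.0
z1[1] = (-0.6)·(-1) + (1.1)·(-2) + (1.4)·(-2) + 0.8 = -3.6
h = ReLU(z1) = [0.0, 0.0]
output = (-0.5)·(0.0) + (0.1)·(0.0) - 0.8 = -0.8

-0.8


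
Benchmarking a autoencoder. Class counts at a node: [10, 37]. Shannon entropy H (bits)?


Probabilities: [10/47, 37/47] ≈ [0.2128, 0.7872]
H = -((10/47)·log₂(10/47) + (37/47)·log₂(37/47))
  = 0.7467 bits

0.7467 bits


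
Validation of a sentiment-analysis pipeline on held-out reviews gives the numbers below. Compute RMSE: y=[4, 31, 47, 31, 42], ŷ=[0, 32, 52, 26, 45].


MSE = 76/5 = 15.2
RMSE = √(76/5) = 3.8987

3.8987


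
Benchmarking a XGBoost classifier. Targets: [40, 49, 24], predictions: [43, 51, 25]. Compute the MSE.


Squared errors: (40-43)²=9, (49-51)²=4, (24-25)²=1
Sum = 14
MSE = 14/3 = 14/3

14/3


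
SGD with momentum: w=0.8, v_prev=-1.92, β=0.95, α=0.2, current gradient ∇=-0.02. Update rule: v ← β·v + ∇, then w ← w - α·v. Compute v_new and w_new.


v_new = 0.95·-1.92 - 0.02 = -1.824 - 0.02 = -1.844
w_new = 0.8 - 0.2·-1.844 = 0.8 + 0.3688 = 1.1688

v_new=-1.844, w_new=1.1688


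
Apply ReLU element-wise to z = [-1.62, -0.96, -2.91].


ReLU(-1.62) = max(0, -1.62) = 0.0
ReLU(-0.96) = max(0, -0.96) = 0.0
ReLU(-2.91) = max(0, -2.91) = 0.0
result = [0.0, 0.0, 0.0]

[0.0, 0.0, 0.0]


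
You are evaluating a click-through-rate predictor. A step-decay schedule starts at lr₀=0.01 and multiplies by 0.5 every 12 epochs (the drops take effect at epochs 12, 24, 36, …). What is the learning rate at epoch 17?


n_drops = ⌊17/12⌋ = 1
lr = 0.01·0.5^1 = 0.01·0.5 = 0.005

0.005


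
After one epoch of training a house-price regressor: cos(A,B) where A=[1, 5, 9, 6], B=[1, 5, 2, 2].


A·B = 1·1 + 5·5 + 9·2 + 6·2 = 56
‖A‖ = √143 = 11.9583, ‖B‖ = √34 = 5.831
cos = 56/(√143·√34) = 56/√4862 = 0.8031

0.8031


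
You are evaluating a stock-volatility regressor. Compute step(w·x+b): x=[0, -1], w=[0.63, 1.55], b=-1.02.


z = (0)·(0.63) + (-1)·(1.55) - 1.02
  = -2.57
step(z) = 0 (z<0)

0


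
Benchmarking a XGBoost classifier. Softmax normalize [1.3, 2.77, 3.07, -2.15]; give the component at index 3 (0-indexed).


Exponentials: e^1.3=3.6693, e^2.77=15.9586, e^3.07=21.5419, e^-2.15=0.1165
Sum = 41.2863
Softmax = [0.0889, 0.3865, 0.5218, 0.0028]
p[3] = 0.1165/41.2863 = 0.0028

0.0028


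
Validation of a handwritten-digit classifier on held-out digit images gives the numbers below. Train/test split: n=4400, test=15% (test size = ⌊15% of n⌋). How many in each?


Test = ⌊4400·15/100⌋ = 660
Train = 4400 - 660 = 3740

Train: 3740, Test: 660


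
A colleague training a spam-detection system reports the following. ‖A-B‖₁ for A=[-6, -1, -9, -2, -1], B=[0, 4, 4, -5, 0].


d = |-6-0| + |-1-4| + |-9-4| + |-2+ 5| + |-1-0|
  = 6 + 5 + 13 + 3 + 1
  = 28

28


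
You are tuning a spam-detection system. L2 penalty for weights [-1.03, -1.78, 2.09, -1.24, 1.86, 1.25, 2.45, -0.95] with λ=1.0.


‖w‖₂² = (-1.03)² + (-1.78)² + (2.09)² + (-1.24)² + (1.86)² + (1.25)² + (2.45)² + (-0.95)²
     = 1.0609 + 3.1684 + 4.3681 + 1.5376 + 3.4596 + 1.5625 + 6.0025 + 0.9025
     = 22.0621
λ·‖w‖₂² = 1.0·22.0621 = 22.0621

22.0621


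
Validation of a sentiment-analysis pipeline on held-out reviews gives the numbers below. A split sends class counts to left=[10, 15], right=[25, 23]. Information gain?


Parent = [35, 38], H_parent = 0.9988
H_left = 0.971 (n=25), H_right = 0.9987 (n=48)
H_children = (25/73)·0.971 + (48/73)·0.9987 = 0.9892
IG = 0.9988 - 0.9892 = 0.0096

0.0096


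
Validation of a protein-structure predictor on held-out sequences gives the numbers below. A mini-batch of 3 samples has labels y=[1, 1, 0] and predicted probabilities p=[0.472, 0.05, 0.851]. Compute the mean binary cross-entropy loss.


L[0] = -ln(0.472) = 0.7508
L[1] = -ln(0.05) = 2.9957
L[2] = -ln(1-0.851) = -ln(0.149) = 1.9038
mean = (0.7508 + 2.9957 + 1.9038)/3 = 1.8834

1.8834


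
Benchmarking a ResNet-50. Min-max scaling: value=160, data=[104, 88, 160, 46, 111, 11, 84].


min=11, max=160
(160-11)/(160-11) = 149/149 = 1.0

1.0


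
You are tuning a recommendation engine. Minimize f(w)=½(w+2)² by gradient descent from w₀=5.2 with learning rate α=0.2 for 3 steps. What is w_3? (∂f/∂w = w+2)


step 1: grad = 5.2+2 = 7.2; w = 5.2 - 0.2·(7.2) = 3.76
step 2: grad = 3.76+2 = 5.76; w = 3.76 - 0.2·(5.76) = 2.608
step 3: grad = 2.608+2 = 4.608; w = 2.608 - 0.2·(4.608) = 1.6864

1.6864


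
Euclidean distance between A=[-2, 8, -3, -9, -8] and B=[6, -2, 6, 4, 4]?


d = √((-2-6)² + (8+ 2)² + (-3-6)² + (-9-4)² + (-8-4)²)
  = √(64 + 100 + 81 + 169 + 144)
  = √558 = 23.622

23.622


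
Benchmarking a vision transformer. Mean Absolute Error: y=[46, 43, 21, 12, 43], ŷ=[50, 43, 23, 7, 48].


Absolute errors: |46-50|=4, |43-43|=0, |21-23|=2, |12-7|=5, |43-48|=5
Sum = 16
MAE = 16/5 = 16/5

16/5


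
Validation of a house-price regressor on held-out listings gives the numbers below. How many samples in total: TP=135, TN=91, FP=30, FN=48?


Total = TP + TN + FP + FN
= 135 + 91 + 30 + 48
= 304
(Predicted positive: 165, predicted negative: 139)

304


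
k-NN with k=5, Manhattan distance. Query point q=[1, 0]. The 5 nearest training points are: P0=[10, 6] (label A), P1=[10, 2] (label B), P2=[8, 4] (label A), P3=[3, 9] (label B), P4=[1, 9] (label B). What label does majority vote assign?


d(q,P0) = 15  (label A)
d(q,P1) = 11  (label B)
d(q,P2) = 11  (label A)
d(q,P3) = 11  (label B)
d(q,P4) = 9  (label B)
Votes: A=2, B=3
Majority → B

B


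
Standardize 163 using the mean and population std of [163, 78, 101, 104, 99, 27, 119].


μ = 98.7143, σ = 38.0778
z = (163 - 98.7143)/38.0778 = 1.6883

1.6883


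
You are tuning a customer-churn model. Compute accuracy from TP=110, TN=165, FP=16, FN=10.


Accuracy = (TP+TN)/(TP+TN+FP+FN)
= (110+165)/(301)
= 275/301 = 91.36%

91.36%


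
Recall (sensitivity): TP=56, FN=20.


Recall = TP/(TP+FN)
= 56/(56+20)
= 56/76 = 73.68%

73.68%


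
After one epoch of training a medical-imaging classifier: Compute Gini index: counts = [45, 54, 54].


Probabilities: [45/153, 54/153, 54/153] ≈ [0.2941, 0.3529, 0.3529]
Σpᵢ² = (2025 + 2916 + 2916)/153² = 7857/23409
Gini = 1 - Σpᵢ² = 1 - 7857/23409 = 0.6644

0.6644


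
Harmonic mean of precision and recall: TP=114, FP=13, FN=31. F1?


Precision = 114/127 = 0.8976
Recall = 114/145 = 0.7862
F1 = 2·P·R/(P+R) = 2·TP/(2·TP+FP+FN) = 228/(228+13+31) = 228/272 = 0.8382

0.8382


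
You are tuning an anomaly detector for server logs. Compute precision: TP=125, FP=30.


Precision = TP/(TP+FP)
= 125/(125+30)
= 125/155 = 80.65%

80.65%


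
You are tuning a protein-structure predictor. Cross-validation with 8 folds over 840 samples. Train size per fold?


Fold size = 840/8 = 105
Training per fold = 840 - 105 = 735

735


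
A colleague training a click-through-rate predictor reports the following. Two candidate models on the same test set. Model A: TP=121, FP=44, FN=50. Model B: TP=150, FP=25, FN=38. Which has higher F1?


Model A: P=121/165=0.7333, R=121/171=0.7076, F1=2PR/(P+R)=2TP/(2TP+FP+FN)=242/336=0.7202
Model B: P=150/175=0.8571, R=150/188=0.7979, F1=2PR/(P+R)=2TP/(2TP+FP+FN)=300/363=0.8264
0.7202 < 0.8264 → Model B

Model B


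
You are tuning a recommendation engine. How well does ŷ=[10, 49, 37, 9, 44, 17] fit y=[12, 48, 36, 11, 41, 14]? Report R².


ȳ = 27
SS_res = Σ(y-ŷ)² = 28
SS_tot = Σ(y-ȳ)² = 1368
R² = 1 - SS_res/SS_tot = 1 - 0.0205 = 0.9795

0.9795


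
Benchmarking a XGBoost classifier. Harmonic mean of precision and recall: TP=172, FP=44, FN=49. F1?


Precision = 172/216 = 0.7963
Recall = 172/221 = 0.7783
F1 = 2·P·R/(P+R) = 2·TP/(2·TP+FP+FN) = 344/(344+44+49) = 344/437 = 0.7872

0.7872


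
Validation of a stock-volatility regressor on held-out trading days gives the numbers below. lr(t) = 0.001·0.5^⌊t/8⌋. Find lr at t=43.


n_drops = ⌊43/8⌋ = 5
lr = 0.001·0.5^5 = 0.001·0.03125 = 0.00003125

0.00003125


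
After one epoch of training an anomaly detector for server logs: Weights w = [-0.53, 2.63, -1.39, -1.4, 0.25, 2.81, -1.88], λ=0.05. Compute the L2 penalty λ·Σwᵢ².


‖w‖₂² = (-0.53)² + (2.63)² + (-1.39)² + (-1.4)² + (0.25)² + (2.81)² + (-1.88)²
     = 0.2809 + 6.9169 + 1.9321 + 1.96 + 0.0625 + 7.8961 + 3.5344
     = 22.5829
λ·‖w‖₂² = 0.05·22.5829 = 1.129145

1.129145


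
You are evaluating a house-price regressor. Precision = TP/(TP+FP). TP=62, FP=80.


Precision = TP/(TP+FP)
= 62/(62+80)
= 62/142 = 43.66%

43.66%


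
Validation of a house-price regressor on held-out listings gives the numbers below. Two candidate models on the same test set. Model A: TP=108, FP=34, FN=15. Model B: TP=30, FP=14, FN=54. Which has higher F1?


Model A: P=108/142=0.7606, R=108/123=0.878, F1=2PR/(P+R)=2TP/(2TP+FP+FN)=216/265=0.8151
Model B: P=30/44=0.6818, R=30/84=0.3571, F1=2PR/(P+R)=2TP/(2TP+FP+FN)=60/128=0.4688
0.8151 > 0.4688 → Model A

Model A


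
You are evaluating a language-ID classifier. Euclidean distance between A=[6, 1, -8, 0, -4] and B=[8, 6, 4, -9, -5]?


d = √((6-8)² + (1-6)² + (-8-4)² + (0+ 9)² + (-4+ 5)²)
  = √(4 + 25 + 144 + 81 + 1)
  = √255 = 15.9687

15.9687


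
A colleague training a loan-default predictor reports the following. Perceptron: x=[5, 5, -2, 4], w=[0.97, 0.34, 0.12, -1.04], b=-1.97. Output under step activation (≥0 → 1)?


z = (5)·(0.97) + (5)·(0.34) + (-2)·(0.12) + (4)·(-1.04) - 1.97
  = 0.18
step(z) = 1 (z≥0)

1


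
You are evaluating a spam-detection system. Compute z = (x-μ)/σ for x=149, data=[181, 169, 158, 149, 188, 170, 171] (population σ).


μ = 169.4286, σ = 12.1286
z = (149 - 169.4286)/12.1286 = -1.6843

-1.6843


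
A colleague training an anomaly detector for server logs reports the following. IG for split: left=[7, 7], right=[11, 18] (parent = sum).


Parent = [18, 25], H_parent = 0.9808
H_left = 1 (n=14), H_right = 0.9576 (n=29)
H_children = (14/43)·1 + (29/43)·0.9576 = 0.9714
IG = 0.9808 - 0.9714 = 0.0094

0.0094


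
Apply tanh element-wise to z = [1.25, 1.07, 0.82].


tanh(1.25) = 0.8483
tanh(1.07) = 0.7895
tanh(0.82) = 0.6751
result = [0.8483, 0.7895, 0.6751]

[0.8483, 0.7895, 0.6751]


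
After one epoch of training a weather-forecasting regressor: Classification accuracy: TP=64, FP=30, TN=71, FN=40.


Accuracy = (TP+TN)/(TP+TN+FP+FN)
= (64+71)/(205)
= 135/205 = 65.85%

65.85%


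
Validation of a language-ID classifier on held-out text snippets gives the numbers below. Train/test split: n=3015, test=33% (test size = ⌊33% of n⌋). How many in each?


Test = ⌊3015·33/100⌋ = 994
Train = 3015 - 994 = 2021

Train: 2021, Test: 994


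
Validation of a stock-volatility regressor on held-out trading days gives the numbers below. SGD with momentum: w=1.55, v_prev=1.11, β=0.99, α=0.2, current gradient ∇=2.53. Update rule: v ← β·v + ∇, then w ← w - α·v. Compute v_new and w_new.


v_new = 0.99·1.11 + 2.53 = 1.0989 + 2.53 = 3.6289
w_new = 1.55 - 0.2·3.6289 = 1.55 - 0.72578 = 0.82422

v_new=3.6289, w_new=0.82422


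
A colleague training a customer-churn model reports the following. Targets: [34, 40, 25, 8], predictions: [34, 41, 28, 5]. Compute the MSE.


Squared errors: (34-34)²=0, (40-41)²=1, (25-28)²=9, (8-5)²=9
Sum = 19
MSE = 19/4 = 19/4

19/4


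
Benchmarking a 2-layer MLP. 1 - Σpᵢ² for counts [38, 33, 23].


Probabilities: [38/94, 33/94, 23/94] ≈ [0.4043, 0.3511, 0.2447]
Σpᵢ² = (1444 + 1089 + 529)/94² = 3062/8836
Gini = 1 - Σpᵢ² = 1 - 3062/8836 = 0.6535

0.6535


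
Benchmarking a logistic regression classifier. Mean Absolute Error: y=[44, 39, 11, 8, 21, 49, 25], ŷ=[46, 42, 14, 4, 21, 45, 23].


Absolute errors: |44-46|=2, |39-42|=3, |11-14|=3, |8-4|=4, |21-21|=0, |49-45|=4, |25-23|=2
Sum = 18
MAE = 18/7 = 18/7

18/7


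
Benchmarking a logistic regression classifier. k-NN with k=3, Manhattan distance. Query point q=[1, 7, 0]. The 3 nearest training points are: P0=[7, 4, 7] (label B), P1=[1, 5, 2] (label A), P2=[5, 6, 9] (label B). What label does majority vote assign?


d(q,P0) = 16  (label B)
d(q,P1) = 4  (label A)
d(q,P2) = 14  (label B)
Votes: A=1, B=2
Majority → B

B


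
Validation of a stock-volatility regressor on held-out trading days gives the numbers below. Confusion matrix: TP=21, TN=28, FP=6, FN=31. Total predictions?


Total = TP + TN + FP + FN
= 21 + 28 + 6 + 31
= 86
(Predicted positive: 27, predicted negative: 59)

86


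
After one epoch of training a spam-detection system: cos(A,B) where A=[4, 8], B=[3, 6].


A·B = 4·3 + 8·6 = 60
‖A‖ = √80 = 8.9443, ‖B‖ = √45 = 6.7082
cos = 60/(√80·√45) = 60/√3600 = 1.0

1.0


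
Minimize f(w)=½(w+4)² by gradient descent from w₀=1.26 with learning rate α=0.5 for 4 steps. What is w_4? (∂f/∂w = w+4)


step 1: grad = 1.26+4 = 5.26; w = 1.26 - 0.5·(5.26) = -1.37
step 2: grad = -1.37+4 = 2.63; w = -1.37 - 0.5·(2.63) = -2.685
step 3: grad = -2.685+4 = 1.315; w = -2.685 - 0.5·(1.315) = -3.3425
step 4: grad = -3.3425+4 = 0.6575; w = -3.3425 - 0.5·(0.6575) = -3.67125

-3.67125


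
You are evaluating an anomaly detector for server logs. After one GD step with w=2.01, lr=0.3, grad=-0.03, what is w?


w_new = w - α·∇
= 2.01 - 0.3·-0.03
= 2.01 + 0.009
= 2.019

2.019


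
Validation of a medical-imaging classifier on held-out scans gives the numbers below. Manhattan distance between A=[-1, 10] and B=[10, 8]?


d = |-1-10| + |10-8|
  = 11 + 2
  = 13

13


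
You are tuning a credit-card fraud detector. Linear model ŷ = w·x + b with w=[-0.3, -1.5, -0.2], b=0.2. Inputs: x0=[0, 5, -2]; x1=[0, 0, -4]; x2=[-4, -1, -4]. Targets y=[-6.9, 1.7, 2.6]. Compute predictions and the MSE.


ŷ0 = (-0.3)·(0) + (-1.5)·(5) + (-0.2)·(-2) + 0.2 = -6.9
ŷ1 = (-0.3)·(0) + (-1.5)·(0) + (-0.2)·(-4) + 0.2 = 1.0
ŷ2 = (-0.3)·(-4) + (-1.5)·(-1) + (-0.2)·(-4) + 0.2 = 3.7
errors² = [0.0, 0.49, 1.21]
MSE = 1.7000/3 = 0.5667

0.5667


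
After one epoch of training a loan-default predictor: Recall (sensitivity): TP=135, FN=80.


Recall = TP/(TP+FN)
= 135/(135+80)
= 135/215 = 62.79%

62.79%


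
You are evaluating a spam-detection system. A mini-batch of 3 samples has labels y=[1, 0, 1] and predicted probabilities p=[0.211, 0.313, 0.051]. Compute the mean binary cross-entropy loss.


L[0] = -ln(0.211) = 1.5559
L[1] = -ln(1-0.313) = -ln(0.687) = 0.3754
L[2] = -ln(0.051) = 2.9759
mean = (1.5559 + 0.3754 + 2.9759)/3 = 1.6357

1.6357


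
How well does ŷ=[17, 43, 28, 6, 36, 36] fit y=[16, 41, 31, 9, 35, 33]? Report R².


ȳ = 27.5
SS_res = Σ(y-ŷ)² = 33
SS_tot = Σ(y-ȳ)² = 755.5
R² = 1 - SS_res/SS_tot = 1 - 0.0437 = 0.9563

0.9563


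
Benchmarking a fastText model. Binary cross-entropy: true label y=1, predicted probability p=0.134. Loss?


BCE = -[y·ln(p) + (1-y)·ln(1-p)]
= -1·ln(0.134) - 0
= -ln(0.134) = 2.0099

2.0099


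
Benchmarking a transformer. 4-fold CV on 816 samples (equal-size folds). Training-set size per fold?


Fold size = 816/4 = 204
Training per fold = 816 - 204 = 612

612


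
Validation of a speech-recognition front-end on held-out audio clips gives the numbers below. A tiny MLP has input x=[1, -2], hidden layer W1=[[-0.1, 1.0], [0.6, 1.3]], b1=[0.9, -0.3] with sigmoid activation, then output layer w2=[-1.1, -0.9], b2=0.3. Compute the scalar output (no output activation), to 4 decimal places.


z1[0] = (-0.1)·(1) + (1.0)·(-2) + 0.9 = -1.2
z1[1] = (0.6)·(1) + (1.3)·(-2) - 0.3 = -2.3
h = sigmoid(z1) = [0.2315, 0.0911]
output = (-1.1)·(0.2315) + (-0.9)·(0.0911) + 0.3 = -0.0366

-0.0366


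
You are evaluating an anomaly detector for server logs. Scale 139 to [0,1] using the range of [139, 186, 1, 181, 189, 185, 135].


min=1, max=189
(139-1)/(189-1) = 138/188 = 0.734

0.734


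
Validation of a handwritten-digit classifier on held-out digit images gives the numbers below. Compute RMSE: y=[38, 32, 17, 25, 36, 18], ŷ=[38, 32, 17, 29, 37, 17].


MSE = 18/6 = 3
RMSE = √(18/6) = 1.7321

1.7321
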